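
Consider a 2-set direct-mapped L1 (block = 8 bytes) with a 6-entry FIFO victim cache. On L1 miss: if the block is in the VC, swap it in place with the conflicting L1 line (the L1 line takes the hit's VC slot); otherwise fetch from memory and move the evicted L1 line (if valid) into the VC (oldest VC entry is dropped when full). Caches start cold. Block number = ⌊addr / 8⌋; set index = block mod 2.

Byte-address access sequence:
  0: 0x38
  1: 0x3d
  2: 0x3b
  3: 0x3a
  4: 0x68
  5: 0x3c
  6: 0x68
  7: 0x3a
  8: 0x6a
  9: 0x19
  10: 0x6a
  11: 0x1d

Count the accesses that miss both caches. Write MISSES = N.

#0 0x38→b7/s1 MISS; vc=[]
#1 0x3d→b7/s1 L1-HIT; vc=[]
#2 0x3b→b7/s1 L1-HIT; vc=[]
#3 0x3a→b7/s1 L1-HIT; vc=[]
#4 0x68→b13/s1 MISS; vc=[7]
#5 0x3c→b7/s1 VC-HIT; vc=[13]
#6 0x68→b13/s1 VC-HIT; vc=[7]
#7 0x3a→b7/s1 VC-HIT; vc=[13]
#8 0x6a→b13/s1 VC-HIT; vc=[7]
#9 0x19→b3/s1 MISS; vc=[7,13]
#10 0x6a→b13/s1 VC-HIT; vc=[7,3]
#11 0x1d→b3/s1 VC-HIT; vc=[7,13]

MISSES = 3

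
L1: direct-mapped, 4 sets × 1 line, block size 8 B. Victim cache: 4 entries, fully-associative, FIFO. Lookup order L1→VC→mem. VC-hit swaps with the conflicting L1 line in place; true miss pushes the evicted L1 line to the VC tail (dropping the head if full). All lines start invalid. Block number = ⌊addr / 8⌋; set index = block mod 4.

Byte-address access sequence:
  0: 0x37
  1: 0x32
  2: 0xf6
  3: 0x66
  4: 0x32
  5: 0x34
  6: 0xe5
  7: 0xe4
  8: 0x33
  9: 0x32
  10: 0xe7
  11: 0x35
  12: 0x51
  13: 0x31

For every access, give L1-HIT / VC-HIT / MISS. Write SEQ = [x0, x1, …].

SEQ = [MISS, L1-HIT, MISS, MISS, VC-HIT, L1-HIT, MISS, L1-HIT, L1-HIT, L1-HIT, L1-HIT, L1-HIT, MISS, VC-HIT]

#0 0x37→b6/s2 MISS; vc=[]
#1 0x32→b6/s2 L1-HIT; vc=[]
#2 0xf6→b30/s2 MISS; vc=[6]
#3 0x66→b12/s0 MISS; vc=[6]
#4 0x32→b6/s2 VC-HIT; vc=[30]
#5 0x34→b6/s2 L1-HIT; vc=[30]
#6 0xe5→b28/s0 MISS; vc=[30,12]
#7 0xe4→b28/s0 L1-HIT; vc=[30,12]
#8 0x33→b6/s2 L1-HIT; vc=[30,12]
#9 0x32→b6/s2 L1-HIT; vc=[30,12]
#10 0xe7→b28/s0 L1-HIT; vc=[30,12]
#11 0x35→b6/s2 L1-HIT; vc=[30,12]
#12 0x51→b10/s2 MISS; vc=[30,12,6]
#13 0x31→b6/s2 VC-HIT; vc=[30,12,10]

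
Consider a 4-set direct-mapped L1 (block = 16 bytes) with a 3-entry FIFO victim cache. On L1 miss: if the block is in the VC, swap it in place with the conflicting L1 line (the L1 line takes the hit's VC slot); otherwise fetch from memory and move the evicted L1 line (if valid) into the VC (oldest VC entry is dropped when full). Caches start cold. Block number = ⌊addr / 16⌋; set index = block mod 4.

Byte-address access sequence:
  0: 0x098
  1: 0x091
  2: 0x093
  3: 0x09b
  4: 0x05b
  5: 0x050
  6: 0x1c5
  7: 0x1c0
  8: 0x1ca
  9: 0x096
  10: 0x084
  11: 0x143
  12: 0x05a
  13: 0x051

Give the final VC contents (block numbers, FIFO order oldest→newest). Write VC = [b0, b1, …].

VC = [9, 28, 8]

0: 0x98 (blk 9, set 1) → MISS  vc=[]
1: 0x91 (blk 9, set 1) → L1-HIT  vc=[]
2: 0x93 (blk 9, set 1) → L1-HIT  vc=[]
3: 0x9b (blk 9, set 1) → L1-HIT  vc=[]
4: 0x5b (blk 5, set 1) → MISS  vc=[9]
5: 0x50 (blk 5, set 1) → L1-HIT  vc=[9]
6: 0x1c5 (blk 28, set 0) → MISS  vc=[9]
7: 0x1c0 (blk 28, set 0) → L1-HIT  vc=[9]
8: 0x1ca (blk 28, set 0) → L1-HIT  vc=[9]
9: 0x96 (blk 9, set 1) → VC-HIT  vc=[5]
10: 0x84 (blk 8, set 0) → MISS  vc=[5, 28]
11: 0x143 (blk 20, set 0) → MISS  vc=[5, 28, 8]
12: 0x5a (blk 5, set 1) → VC-HIT  vc=[9, 28, 8]
13: 0x51 (blk 5, set 1) → L1-HIT  vc=[9, 28, 8]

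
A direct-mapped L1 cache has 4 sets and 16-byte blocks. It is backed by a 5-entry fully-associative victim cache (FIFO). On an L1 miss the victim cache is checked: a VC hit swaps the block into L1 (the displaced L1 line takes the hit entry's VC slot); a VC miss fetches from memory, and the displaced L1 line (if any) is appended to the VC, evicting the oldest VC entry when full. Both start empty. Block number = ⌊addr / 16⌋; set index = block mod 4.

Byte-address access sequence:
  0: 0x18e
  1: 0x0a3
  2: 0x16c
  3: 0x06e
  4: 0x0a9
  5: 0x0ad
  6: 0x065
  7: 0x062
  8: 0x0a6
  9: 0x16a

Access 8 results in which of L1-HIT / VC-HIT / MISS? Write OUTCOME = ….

OUTCOME = VC-HIT

#0 0x18e→b24/s0 MISS; vc=[]
#1 0xa3→b10/s2 MISS; vc=[]
#2 0x16c→b22/s2 MISS; vc=[10]
#3 0x6e→b6/s2 MISS; vc=[10,22]
#4 0xa9→b10/s2 VC-HIT; vc=[6,22]
#5 0xad→b10/s2 L1-HIT; vc=[6,22]
#6 0x65→b6/s2 VC-HIT; vc=[10,22]
#7 0x62→b6/s2 L1-HIT; vc=[10,22]
#8 0xa6→b10/s2 VC-HIT; vc=[6,22]
#9 0x16a→b22/s2 VC-HIT; vc=[6,10]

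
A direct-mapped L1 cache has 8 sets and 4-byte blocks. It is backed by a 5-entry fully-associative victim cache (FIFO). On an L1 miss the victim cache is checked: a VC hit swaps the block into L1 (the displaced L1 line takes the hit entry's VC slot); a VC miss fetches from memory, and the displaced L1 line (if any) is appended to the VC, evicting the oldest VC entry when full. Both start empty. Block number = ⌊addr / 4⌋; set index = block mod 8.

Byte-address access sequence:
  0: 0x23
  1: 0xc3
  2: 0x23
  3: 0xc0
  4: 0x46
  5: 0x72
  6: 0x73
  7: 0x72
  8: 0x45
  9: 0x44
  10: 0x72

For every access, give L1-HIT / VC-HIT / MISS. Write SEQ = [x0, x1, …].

0: 0x23 (blk 8, set 0) → MISS  vc=[]
1: 0xc3 (blk 48, set 0) → MISS  vc=[8]
2: 0x23 (blk 8, set 0) → VC-HIT  vc=[48]
3: 0xc0 (blk 48, set 0) → VC-HIT  vc=[8]
4: 0x46 (blk 17, set 1) → MISS  vc=[8]
5: 0x72 (blk 28, set 4) → MISS  vc=[8]
6: 0x73 (blk 28, set 4) → L1-HIT  vc=[8]
7: 0x72 (blk 28, set 4) → L1-HIT  vc=[8]
8: 0x45 (blk 17, set 1) → L1-HIT  vc=[8]
9: 0x44 (blk 17, set 1) → L1-HIT  vc=[8]
10: 0x72 (blk 28, set 4) → L1-HIT  vc=[8]

SEQ = [MISS, MISS, VC-HIT, VC-HIT, MISS, MISS, L1-HIT, L1-HIT, L1-HIT, L1-HIT, L1-HIT]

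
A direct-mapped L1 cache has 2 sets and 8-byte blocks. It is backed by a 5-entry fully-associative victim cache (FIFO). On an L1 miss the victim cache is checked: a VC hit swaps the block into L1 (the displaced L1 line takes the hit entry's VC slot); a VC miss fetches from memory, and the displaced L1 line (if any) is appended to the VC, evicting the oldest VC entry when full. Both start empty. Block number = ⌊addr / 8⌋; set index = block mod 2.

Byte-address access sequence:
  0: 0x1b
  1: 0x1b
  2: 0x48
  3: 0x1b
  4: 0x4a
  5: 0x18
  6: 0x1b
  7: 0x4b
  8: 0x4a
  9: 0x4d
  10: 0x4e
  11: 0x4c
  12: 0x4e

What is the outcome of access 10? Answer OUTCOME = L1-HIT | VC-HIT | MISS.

0: 0x1b (blk 3, set 1) → MISS  vc=[]
1: 0x1b (blk 3, set 1) → L1-HIT  vc=[]
2: 0x48 (blk 9, set 1) → MISS  vc=[3]
3: 0x1b (blk 3, set 1) → VC-HIT  vc=[9]
4: 0x4a (blk 9, set 1) → VC-HIT  vc=[3]
5: 0x18 (blk 3, set 1) → VC-HIT  vc=[9]
6: 0x1b (blk 3, set 1) → L1-HIT  vc=[9]
7: 0x4b (blk 9, set 1) → VC-HIT  vc=[3]
8: 0x4a (blk 9, set 1) → L1-HIT  vc=[3]
9: 0x4d (blk 9, set 1) → L1-HIT  vc=[3]
10: 0x4e (blk 9, set 1) → L1-HIT  vc=[3]
11: 0x4c (blk 9, set 1) → L1-HIT  vc=[3]
12: 0x4e (blk 9, set 1) → L1-HIT  vc=[3]

OUTCOME = L1-HIT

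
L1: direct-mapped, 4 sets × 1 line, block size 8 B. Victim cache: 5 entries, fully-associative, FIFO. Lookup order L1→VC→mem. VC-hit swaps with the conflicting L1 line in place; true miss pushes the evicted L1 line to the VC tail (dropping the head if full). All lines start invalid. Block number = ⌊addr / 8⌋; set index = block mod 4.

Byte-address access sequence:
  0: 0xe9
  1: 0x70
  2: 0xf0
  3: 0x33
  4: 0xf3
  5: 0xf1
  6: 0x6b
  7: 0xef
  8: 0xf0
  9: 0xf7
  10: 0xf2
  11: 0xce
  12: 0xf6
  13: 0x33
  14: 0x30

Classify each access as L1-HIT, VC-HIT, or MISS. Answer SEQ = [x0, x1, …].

#0 0xe9→b29/s1 MISS; vc=[]
#1 0x70→b14/s2 MISS; vc=[]
#2 0xf0→b30/s2 MISS; vc=[14]
#3 0x33→b6/s2 MISS; vc=[14,30]
#4 0xf3→b30/s2 VC-HIT; vc=[14,6]
#5 0xf1→b30/s2 L1-HIT; vc=[14,6]
#6 0x6b→b13/s1 MISS; vc=[14,6,29]
#7 0xef→b29/s1 VC-HIT; vc=[14,6,13]
#8 0xf0→b30/s2 L1-HIT; vc=[14,6,13]
#9 0xf7→b30/s2 L1-HIT; vc=[14,6,13]
#10 0xf2→b30/s2 L1-HIT; vc=[14,6,13]
#11 0xce→b25/s1 MISS; vc=[14,6,13,29]
#12 0xf6→b30/s2 L1-HIT; vc=[14,6,13,29]
#13 0x33→b6/s2 VC-HIT; vc=[14,30,13,29]
#14 0x30→b6/s2 L1-HIT; vc=[14,30,13,29]

SEQ = [MISS, MISS, MISS, MISS, VC-HIT, L1-HIT, MISS, VC-HIT, L1-HIT, L1-HIT, L1-HIT, MISS, L1-HIT, VC-HIT, L1-HIT]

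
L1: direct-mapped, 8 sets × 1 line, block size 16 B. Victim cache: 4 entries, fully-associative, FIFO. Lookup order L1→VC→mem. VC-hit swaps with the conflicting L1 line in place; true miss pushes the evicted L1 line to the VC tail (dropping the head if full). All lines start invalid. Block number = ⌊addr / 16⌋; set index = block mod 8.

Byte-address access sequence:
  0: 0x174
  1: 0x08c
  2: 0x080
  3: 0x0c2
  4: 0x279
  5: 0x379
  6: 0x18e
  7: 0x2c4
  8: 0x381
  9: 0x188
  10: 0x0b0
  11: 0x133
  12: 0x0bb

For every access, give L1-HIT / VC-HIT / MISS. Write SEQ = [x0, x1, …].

SEQ = [MISS, MISS, L1-HIT, MISS, MISS, MISS, MISS, MISS, MISS, VC-HIT, MISS, MISS, VC-HIT]

#0 0x174→b23/s7 MISS; vc=[]
#1 0x8c→b8/s0 MISS; vc=[]
#2 0x80→b8/s0 L1-HIT; vc=[]
#3 0xc2→b12/s4 MISS; vc=[]
#4 0x279→b39/s7 MISS; vc=[23]
#5 0x379→b55/s7 MISS; vc=[23,39]
#6 0x18e→b24/s0 MISS; vc=[23,39,8]
#7 0x2c4→b44/s4 MISS; vc=[23,39,8,12]
#8 0x381→b56/s0 MISS; vc=[39,8,12,24]
#9 0x188→b24/s0 VC-HIT; vc=[39,8,12,56]
#10 0xb0→b11/s3 MISS; vc=[39,8,12,56]
#11 0x133→b19/s3 MISS; vc=[8,12,56,11]
#12 0xbb→b11/s3 VC-HIT; vc=[8,12,56,19]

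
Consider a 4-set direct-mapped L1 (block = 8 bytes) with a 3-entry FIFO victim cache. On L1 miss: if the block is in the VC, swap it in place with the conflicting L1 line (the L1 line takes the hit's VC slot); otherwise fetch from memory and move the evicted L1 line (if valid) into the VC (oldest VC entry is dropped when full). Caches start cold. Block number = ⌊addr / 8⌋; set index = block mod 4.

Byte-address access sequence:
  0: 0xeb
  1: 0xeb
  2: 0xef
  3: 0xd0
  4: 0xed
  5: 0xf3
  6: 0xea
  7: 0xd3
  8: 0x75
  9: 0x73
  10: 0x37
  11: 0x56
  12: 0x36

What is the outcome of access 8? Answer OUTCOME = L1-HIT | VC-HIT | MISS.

#0 0xeb→b29/s1 MISS; vc=[]
#1 0xeb→b29/s1 L1-HIT; vc=[]
#2 0xef→b29/s1 L1-HIT; vc=[]
#3 0xd0→b26/s2 MISS; vc=[]
#4 0xed→b29/s1 L1-HIT; vc=[]
#5 0xf3→b30/s2 MISS; vc=[26]
#6 0xea→b29/s1 L1-HIT; vc=[26]
#7 0xd3→b26/s2 VC-HIT; vc=[30]
#8 0x75→b14/s2 MISS; vc=[30,26]
#9 0x73→b14/s2 L1-HIT; vc=[30,26]
#10 0x37→b6/s2 MISS; vc=[30,26,14]
#11 0x56→b10/s2 MISS; vc=[26,14,6]
#12 0x36→b6/s2 VC-HIT; vc=[26,14,10]

OUTCOME = MISS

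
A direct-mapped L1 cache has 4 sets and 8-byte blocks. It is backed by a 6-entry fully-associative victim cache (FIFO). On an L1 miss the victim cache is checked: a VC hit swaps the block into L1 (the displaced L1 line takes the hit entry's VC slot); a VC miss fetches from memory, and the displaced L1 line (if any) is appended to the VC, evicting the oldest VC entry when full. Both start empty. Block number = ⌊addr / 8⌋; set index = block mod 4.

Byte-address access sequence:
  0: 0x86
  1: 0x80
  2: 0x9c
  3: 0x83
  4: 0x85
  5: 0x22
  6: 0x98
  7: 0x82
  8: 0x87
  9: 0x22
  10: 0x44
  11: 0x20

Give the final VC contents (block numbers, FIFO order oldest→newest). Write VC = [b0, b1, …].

  [0] addr=0x86 blk=16 s=0: MISS | VC []
  [1] addr=0x80 blk=16 s=0: L1-HIT | VC []
  [2] addr=0x9c blk=19 s=3: MISS | VC []
  [3] addr=0x83 blk=16 s=0: L1-HIT | VC []
  [4] addr=0x85 blk=16 s=0: L1-HIT | VC []
  [5] addr=0x22 blk=4 s=0: MISS | VC [16]
  [6] addr=0x98 blk=19 s=3: L1-HIT | VC [16]
  [7] addr=0x82 blk=16 s=0: VC-HIT | VC [4]
  [8] addr=0x87 blk=16 s=0: L1-HIT | VC [4]
  [9] addr=0x22 blk=4 s=0: VC-HIT | VC [16]
  [10] addr=0x44 blk=8 s=0: MISS | VC [16, 4]
  [11] addr=0x20 blk=4 s=0: VC-HIT | VC [16, 8]

VC = [16, 8]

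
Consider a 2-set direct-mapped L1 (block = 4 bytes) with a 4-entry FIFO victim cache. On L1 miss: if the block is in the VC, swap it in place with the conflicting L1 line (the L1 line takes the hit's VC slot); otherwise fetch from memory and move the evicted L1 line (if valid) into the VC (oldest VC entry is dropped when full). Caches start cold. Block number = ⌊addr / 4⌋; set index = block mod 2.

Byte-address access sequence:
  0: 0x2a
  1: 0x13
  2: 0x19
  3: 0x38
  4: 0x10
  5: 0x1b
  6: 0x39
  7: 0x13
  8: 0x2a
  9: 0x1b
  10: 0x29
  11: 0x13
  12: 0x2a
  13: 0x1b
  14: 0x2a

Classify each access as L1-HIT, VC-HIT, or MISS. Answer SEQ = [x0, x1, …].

SEQ = [MISS, MISS, MISS, MISS, VC-HIT, VC-HIT, VC-HIT, VC-HIT, VC-HIT, VC-HIT, VC-HIT, VC-HIT, VC-HIT, VC-HIT, VC-HIT]

#0 0x2a→b10/s0 MISS; vc=[]
#1 0x13→b4/s0 MISS; vc=[10]
#2 0x19→b6/s0 MISS; vc=[10,4]
#3 0x38→b14/s0 MISS; vc=[10,4,6]
#4 0x10→b4/s0 VC-HIT; vc=[10,14,6]
#5 0x1b→b6/s0 VC-HIT; vc=[10,14,4]
#6 0x39→b14/s0 VC-HIT; vc=[10,6,4]
#7 0x13→b4/s0 VC-HIT; vc=[10,6,14]
#8 0x2a→b10/s0 VC-HIT; vc=[4,6,14]
#9 0x1b→b6/s0 VC-HIT; vc=[4,10,14]
#10 0x29→b10/s0 VC-HIT; vc=[4,6,14]
#11 0x13→b4/s0 VC-HIT; vc=[10,6,14]
#12 0x2a→b10/s0 VC-HIT; vc=[4,6,14]
#13 0x1b→b6/s0 VC-HIT; vc=[4,10,14]
#14 0x2a→b10/s0 VC-HIT; vc=[4,6,14]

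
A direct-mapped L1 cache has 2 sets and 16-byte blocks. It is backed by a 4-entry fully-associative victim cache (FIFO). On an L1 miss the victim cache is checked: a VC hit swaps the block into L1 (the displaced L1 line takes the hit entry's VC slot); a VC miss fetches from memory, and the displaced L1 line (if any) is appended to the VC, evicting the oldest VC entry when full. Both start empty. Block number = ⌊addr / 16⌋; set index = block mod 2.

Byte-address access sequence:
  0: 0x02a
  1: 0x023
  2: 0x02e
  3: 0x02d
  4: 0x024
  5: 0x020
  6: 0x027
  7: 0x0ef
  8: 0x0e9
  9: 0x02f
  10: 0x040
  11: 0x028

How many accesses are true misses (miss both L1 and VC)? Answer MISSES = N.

MISSES = 3

#0 0x2a→b2/s0 MISS; vc=[]
#1 0x23→b2/s0 L1-HIT; vc=[]
#2 0x2e→b2/s0 L1-HIT; vc=[]
#3 0x2d→b2/s0 L1-HIT; vc=[]
#4 0x24→b2/s0 L1-HIT; vc=[]
#5 0x20→b2/s0 L1-HIT; vc=[]
#6 0x27→b2/s0 L1-HIT; vc=[]
#7 0xef→b14/s0 MISS; vc=[2]
#8 0xe9→b14/s0 L1-HIT; vc=[2]
#9 0x2f→b2/s0 VC-HIT; vc=[14]
#10 0x40→b4/s0 MISS; vc=[14,2]
#11 0x28→b2/s0 VC-HIT; vc=[14,4]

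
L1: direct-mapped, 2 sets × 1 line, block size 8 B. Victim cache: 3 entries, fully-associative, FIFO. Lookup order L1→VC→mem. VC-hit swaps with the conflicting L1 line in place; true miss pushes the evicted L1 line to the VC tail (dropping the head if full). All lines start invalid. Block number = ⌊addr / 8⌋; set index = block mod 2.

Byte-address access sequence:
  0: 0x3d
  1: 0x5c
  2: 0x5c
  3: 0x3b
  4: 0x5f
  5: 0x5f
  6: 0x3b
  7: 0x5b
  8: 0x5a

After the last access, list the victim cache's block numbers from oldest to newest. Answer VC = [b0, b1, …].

VC = [7]

#0 0x3d→b7/s1 MISS; vc=[]
#1 0x5c→b11/s1 MISS; vc=[7]
#2 0x5c→b11/s1 L1-HIT; vc=[7]
#3 0x3b→b7/s1 VC-HIT; vc=[11]
#4 0x5f→b11/s1 VC-HIT; vc=[7]
#5 0x5f→b11/s1 L1-HIT; vc=[7]
#6 0x3b→b7/s1 VC-HIT; vc=[11]
#7 0x5b→b11/s1 VC-HIT; vc=[7]
#8 0x5a→b11/s1 L1-HIT; vc=[7]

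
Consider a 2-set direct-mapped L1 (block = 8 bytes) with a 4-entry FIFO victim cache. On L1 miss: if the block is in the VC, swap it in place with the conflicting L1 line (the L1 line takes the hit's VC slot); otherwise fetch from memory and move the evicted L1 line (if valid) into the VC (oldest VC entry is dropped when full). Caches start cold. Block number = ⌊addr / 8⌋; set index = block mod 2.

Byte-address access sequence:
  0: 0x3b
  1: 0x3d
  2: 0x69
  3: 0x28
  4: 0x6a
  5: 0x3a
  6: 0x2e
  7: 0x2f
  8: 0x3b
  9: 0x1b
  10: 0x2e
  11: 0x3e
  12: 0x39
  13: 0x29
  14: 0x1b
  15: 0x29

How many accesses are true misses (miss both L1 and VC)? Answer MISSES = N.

MISSES = 4

0: 0x3b (blk 7, set 1) → MISS  vc=[]
1: 0x3d (blk 7, set 1) → L1-HIT  vc=[]
2: 0x69 (blk 13, set 1) → MISS  vc=[7]
3: 0x28 (blk 5, set 1) → MISS  vc=[7, 13]
4: 0x6a (blk 13, set 1) → VC-HIT  vc=[7, 5]
5: 0x3a (blk 7, set 1) → VC-HIT  vc=[13, 5]
6: 0x2e (blk 5, set 1) → VC-HIT  vc=[13, 7]
7: 0x2f (blk 5, set 1) → L1-HIT  vc=[13, 7]
8: 0x3b (blk 7, set 1) → VC-HIT  vc=[13, 5]
9: 0x1b (blk 3, set 1) → MISS  vc=[13, 5, 7]
10: 0x2e (blk 5, set 1) → VC-HIT  vc=[13, 3, 7]
11: 0x3e (blk 7, set 1) → VC-HIT  vc=[13, 3, 5]
12: 0x39 (blk 7, set 1) → L1-HIT  vc=[13, 3, 5]
13: 0x29 (blk 5, set 1) → VC-HIT  vc=[13, 3, 7]
14: 0x1b (blk 3, set 1) → VC-HIT  vc=[13, 5, 7]
15: 0x29 (blk 5, set 1) → VC-HIT  vc=[13, 3, 7]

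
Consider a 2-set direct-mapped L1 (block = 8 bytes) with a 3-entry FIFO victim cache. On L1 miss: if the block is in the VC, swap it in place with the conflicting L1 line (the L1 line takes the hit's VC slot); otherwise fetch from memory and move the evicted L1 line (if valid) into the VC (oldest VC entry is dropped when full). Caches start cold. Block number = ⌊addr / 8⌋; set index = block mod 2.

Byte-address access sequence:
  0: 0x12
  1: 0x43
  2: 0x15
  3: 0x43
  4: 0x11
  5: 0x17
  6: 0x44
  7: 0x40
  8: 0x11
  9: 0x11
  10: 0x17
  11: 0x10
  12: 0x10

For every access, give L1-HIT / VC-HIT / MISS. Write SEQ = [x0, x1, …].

SEQ = [MISS, MISS, VC-HIT, VC-HIT, VC-HIT, L1-HIT, VC-HIT, L1-HIT, VC-HIT, L1-HIT, L1-HIT, L1-HIT, L1-HIT]

#0 0x12→b2/s0 MISS; vc=[]
#1 0x43→b8/s0 MISS; vc=[2]
#2 0x15→b2/s0 VC-HIT; vc=[8]
#3 0x43→b8/s0 VC-HIT; vc=[2]
#4 0x11→b2/s0 VC-HIT; vc=[8]
#5 0x17→b2/s0 L1-HIT; vc=[8]
#6 0x44→b8/s0 VC-HIT; vc=[2]
#7 0x40→b8/s0 L1-HIT; vc=[2]
#8 0x11→b2/s0 VC-HIT; vc=[8]
#9 0x11→b2/s0 L1-HIT; vc=[8]
#10 0x17→b2/s0 L1-HIT; vc=[8]
#11 0x10→b2/s0 L1-HIT; vc=[8]
#12 0x10→b2/s0 L1-HIT; vc=[8]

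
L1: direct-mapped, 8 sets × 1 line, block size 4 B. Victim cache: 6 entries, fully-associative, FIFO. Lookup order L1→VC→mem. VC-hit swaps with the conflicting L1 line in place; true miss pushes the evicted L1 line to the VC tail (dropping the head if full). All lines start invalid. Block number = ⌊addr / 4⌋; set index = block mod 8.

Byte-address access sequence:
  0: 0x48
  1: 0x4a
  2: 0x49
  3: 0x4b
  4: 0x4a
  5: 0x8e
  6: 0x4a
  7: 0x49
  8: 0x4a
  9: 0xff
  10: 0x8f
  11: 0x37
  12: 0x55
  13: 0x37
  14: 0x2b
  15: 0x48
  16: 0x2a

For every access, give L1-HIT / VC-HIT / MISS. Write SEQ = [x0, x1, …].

SEQ = [MISS, L1-HIT, L1-HIT, L1-HIT, L1-HIT, MISS, L1-HIT, L1-HIT, L1-HIT, MISS, L1-HIT, MISS, MISS, VC-HIT, MISS, VC-HIT, VC-HIT]

  [0] addr=0x48 blk=18 s=2: MISS | VC []
  [1] addr=0x4a blk=18 s=2: L1-HIT | VC []
  [2] addr=0x49 blk=18 s=2: L1-HIT | VC []
  [3] addr=0x4b blk=18 s=2: L1-HIT | VC []
  [4] addr=0x4a blk=18 s=2: L1-HIT | VC []
  [5] addr=0x8e blk=35 s=3: MISS | VC []
  [6] addr=0x4a blk=18 s=2: L1-HIT | VC []
  [7] addr=0x49 blk=18 s=2: L1-HIT | VC []
  [8] addr=0x4a blk=18 s=2: L1-HIT | VC []
  [9] addr=0xff blk=63 s=7: MISS | VC []
  [10] addr=0x8f blk=35 s=3: L1-HIT | VC []
  [11] addr=0x37 blk=13 s=5: MISS | VC []
  [12] addr=0x55 blk=21 s=5: MISS | VC [13]
  [13] addr=0x37 blk=13 s=5: VC-HIT | VC [21]
  [14] addr=0x2b blk=10 s=2: MISS | VC [21, 18]
  [15] addr=0x48 blk=18 s=2: VC-HIT | VC [21, 10]
  [16] addr=0x2a blk=10 s=2: VC-HIT | VC [21, 18]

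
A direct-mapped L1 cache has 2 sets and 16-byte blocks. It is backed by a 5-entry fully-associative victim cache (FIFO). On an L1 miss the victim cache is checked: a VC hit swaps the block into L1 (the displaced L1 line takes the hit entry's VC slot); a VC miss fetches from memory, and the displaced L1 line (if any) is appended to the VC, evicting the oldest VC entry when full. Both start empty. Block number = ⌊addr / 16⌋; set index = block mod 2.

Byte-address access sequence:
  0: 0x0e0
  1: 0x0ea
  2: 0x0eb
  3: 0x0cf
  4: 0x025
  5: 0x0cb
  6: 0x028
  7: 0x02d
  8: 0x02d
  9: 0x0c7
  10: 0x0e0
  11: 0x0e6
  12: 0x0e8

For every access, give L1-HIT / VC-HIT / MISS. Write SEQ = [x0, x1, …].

0: 0xe0 (blk 14, set 0) → MISS  vc=[]
1: 0xea (blk 14, set 0) → L1-HIT  vc=[]
2: 0xeb (blk 14, set 0) → L1-HIT  vc=[]
3: 0xcf (blk 12, set 0) → MISS  vc=[14]
4: 0x25 (blk 2, set 0) → MISS  vc=[14, 12]
5: 0xcb (blk 12, set 0) → VC-HIT  vc=[14, 2]
6: 0x28 (blk 2, set 0) → VC-HIT  vc=[14, 12]
7: 0x2d (blk 2, set 0) → L1-HIT  vc=[14, 12]
8: 0x2d (blk 2, set 0) → L1-HIT  vc=[14, 12]
9: 0xc7 (blk 12, set 0) → VC-HIT  vc=[14, 2]
10: 0xe0 (blk 14, set 0) → VC-HIT  vc=[12, 2]
11: 0xe6 (blk 14, set 0) → L1-HIT  vc=[12, 2]
12: 0xe8 (blk 14, set 0) → L1-HIT  vc=[12, 2]

SEQ = [MISS, L1-HIT, L1-HIT, MISS, MISS, VC-HIT, VC-HIT, L1-HIT, L1-HIT, VC-HIT, VC-HIT, L1-HIT, L1-HIT]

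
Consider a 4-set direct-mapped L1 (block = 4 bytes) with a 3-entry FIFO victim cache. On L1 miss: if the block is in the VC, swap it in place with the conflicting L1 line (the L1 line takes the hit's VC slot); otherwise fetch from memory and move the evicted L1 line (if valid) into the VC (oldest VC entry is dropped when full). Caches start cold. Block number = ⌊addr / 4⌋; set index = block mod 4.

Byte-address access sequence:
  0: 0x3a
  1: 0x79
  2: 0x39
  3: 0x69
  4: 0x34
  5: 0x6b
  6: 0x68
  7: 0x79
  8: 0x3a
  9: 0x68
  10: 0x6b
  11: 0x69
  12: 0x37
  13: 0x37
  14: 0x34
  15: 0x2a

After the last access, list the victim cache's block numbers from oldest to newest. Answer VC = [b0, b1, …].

VC = [14, 30, 26]

  [0] addr=0x3a blk=14 s=2: MISS | VC []
  [1] addr=0x79 blk=30 s=2: MISS | VC [14]
  [2] addr=0x39 blk=14 s=2: VC-HIT | VC [30]
  [3] addr=0x69 blk=26 s=2: MISS | VC [30, 14]
  [4] addr=0x34 blk=13 s=1: MISS | VC [30, 14]
  [5] addr=0x6b blk=26 s=2: L1-HIT | VC [30, 14]
  [6] addr=0x68 blk=26 s=2: L1-HIT | VC [30, 14]
  [7] addr=0x79 blk=30 s=2: VC-HIT | VC [26, 14]
  [8] addr=0x3a blk=14 s=2: VC-HIT | VC [26, 30]
  [9] addr=0x68 blk=26 s=2: VC-HIT | VC [14, 30]
  [10] addr=0x6b blk=26 s=2: L1-HIT | VC [14, 30]
  [11] addr=0x69 blk=26 s=2: L1-HIT | VC [14, 30]
  [12] addr=0x37 blk=13 s=1: L1-HIT | VC [14, 30]
  [13] addr=0x37 blk=13 s=1: L1-HIT | VC [14, 30]
  [14] addr=0x34 blk=13 s=1: L1-HIT | VC [14, 30]
  [15] addr=0x2a blk=10 s=2: MISS | VC [14, 30, 26]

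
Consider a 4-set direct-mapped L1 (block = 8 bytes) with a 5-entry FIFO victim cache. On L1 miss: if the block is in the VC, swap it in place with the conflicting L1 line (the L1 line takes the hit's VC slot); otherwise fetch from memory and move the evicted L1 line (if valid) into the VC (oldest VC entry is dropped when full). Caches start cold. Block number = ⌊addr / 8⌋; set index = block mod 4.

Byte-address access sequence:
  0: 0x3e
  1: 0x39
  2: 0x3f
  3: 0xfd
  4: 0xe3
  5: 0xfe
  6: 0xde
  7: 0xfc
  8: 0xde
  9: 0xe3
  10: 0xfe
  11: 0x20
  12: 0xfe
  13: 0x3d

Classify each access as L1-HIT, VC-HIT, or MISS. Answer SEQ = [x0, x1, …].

SEQ = [MISS, L1-HIT, L1-HIT, MISS, MISS, L1-HIT, MISS, VC-HIT, VC-HIT, L1-HIT, VC-HIT, MISS, L1-HIT, VC-HIT]

  [0] addr=0x3e blk=7 s=3: MISS | VC []
  [1] addr=0x39 blk=7 s=3: L1-HIT | VC []
  [2] addr=0x3f blk=7 s=3: L1-HIT | VC []
  [3] addr=0xfd blk=31 s=3: MISS | VC [7]
  [4] addr=0xe3 blk=28 s=0: MISS | VC [7]
  [5] addr=0xfe blk=31 s=3: L1-HIT | VC [7]
  [6] addr=0xde blk=27 s=3: MISS | VC [7, 31]
  [7] addr=0xfc blk=31 s=3: VC-HIT | VC [7, 27]
  [8] addr=0xde blk=27 s=3: VC-HIT | VC [7, 31]
  [9] addr=0xe3 blk=28 s=0: L1-HIT | VC [7, 31]
  [10] addr=0xfe blk=31 s=3: VC-HIT | VC [7, 27]
  [11] addr=0x20 blk=4 s=0: MISS | VC [7, 27, 28]
  [12] addr=0xfe blk=31 s=3: L1-HIT | VC [7, 27, 28]
  [13] addr=0x3d blk=7 s=3: VC-HIT | VC [31, 27, 28]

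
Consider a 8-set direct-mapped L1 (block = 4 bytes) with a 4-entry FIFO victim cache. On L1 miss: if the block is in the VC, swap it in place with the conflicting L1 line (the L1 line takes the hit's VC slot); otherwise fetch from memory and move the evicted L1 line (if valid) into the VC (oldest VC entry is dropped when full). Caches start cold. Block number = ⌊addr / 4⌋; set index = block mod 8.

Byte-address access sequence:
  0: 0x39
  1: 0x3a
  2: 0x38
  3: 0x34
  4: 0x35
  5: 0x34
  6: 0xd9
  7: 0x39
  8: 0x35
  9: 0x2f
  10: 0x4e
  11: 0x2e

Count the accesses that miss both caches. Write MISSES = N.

MISSES = 5

  [0] addr=0x39 blk=14 s=6: MISS | VC []
  [1] addr=0x3a blk=14 s=6: L1-HIT | VC []
  [2] addr=0x38 blk=14 s=6: L1-HIT | VC []
  [3] addr=0x34 blk=13 s=5: MISS | VC []
  [4] addr=0x35 blk=13 s=5: L1-HIT | VC []
  [5] addr=0x34 blk=13 s=5: L1-HIT | VC []
  [6] addr=0xd9 blk=54 s=6: MISS | VC [14]
  [7] addr=0x39 blk=14 s=6: VC-HIT | VC [54]
  [8] addr=0x35 blk=13 s=5: L1-HIT | VC [54]
  [9] addr=0x2f blk=11 s=3: MISS | VC [54]
  [10] addr=0x4e blk=19 s=3: MISS | VC [54, 11]
  [11] addr=0x2e blk=11 s=3: VC-HIT | VC [54, 19]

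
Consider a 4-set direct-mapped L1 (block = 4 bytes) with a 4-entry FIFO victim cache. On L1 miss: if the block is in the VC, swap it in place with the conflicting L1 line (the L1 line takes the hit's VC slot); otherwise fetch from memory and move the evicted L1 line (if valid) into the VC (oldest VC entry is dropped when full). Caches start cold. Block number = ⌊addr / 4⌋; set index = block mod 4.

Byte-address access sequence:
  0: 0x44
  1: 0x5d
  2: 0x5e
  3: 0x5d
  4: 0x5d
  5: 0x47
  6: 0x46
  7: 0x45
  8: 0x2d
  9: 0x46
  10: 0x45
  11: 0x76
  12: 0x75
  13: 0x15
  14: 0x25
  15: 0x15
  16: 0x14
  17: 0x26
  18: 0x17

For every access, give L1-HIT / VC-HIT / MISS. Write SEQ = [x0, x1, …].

0: 0x44 (blk 17, set 1) → MISS  vc=[]
1: 0x5d (blk 23, set 3) → MISS  vc=[]
2: 0x5e (blk 23, set 3) → L1-HIT  vc=[]
3: 0x5d (blk 23, set 3) → L1-HIT  vc=[]
4: 0x5d (blk 23, set 3) → L1-HIT  vc=[]
5: 0x47 (blk 17, set 1) → L1-HIT  vc=[]
6: 0x46 (blk 17, set 1) → L1-HIT  vc=[]
7: 0x45 (blk 17, set 1) → L1-HIT  vc=[]
8: 0x2d (blk 11, set 3) → MISS  vc=[23]
9: 0x46 (blk 17, set 1) → L1-HIT  vc=[23]
10: 0x45 (blk 17, set 1) → L1-HIT  vc=[23]
11: 0x76 (blk 29, set 1) → MISS  vc=[23, 17]
12: 0x75 (blk 29, set 1) → L1-HIT  vc=[23, 17]
13: 0x15 (blk 5, set 1) → MISS  vc=[23, 17, 29]
14: 0x25 (blk 9, set 1) → MISS  vc=[23, 17, 29, 5]
15: 0x15 (blk 5, set 1) → VC-HIT  vc=[23, 17, 29, 9]
16: 0x14 (blk 5, set 1) → L1-HIT  vc=[23, 17, 29, 9]
17: 0x26 (blk 9, set 1) → VC-HIT  vc=[23, 17, 29, 5]
18: 0x17 (blk 5, set 1) → VC-HIT  vc=[23, 17, 29, 9]

SEQ = [MISS, MISS, L1-HIT, L1-HIT, L1-HIT, L1-HIT, L1-HIT, L1-HIT, MISS, L1-HIT, L1-HIT, MISS, L1-HIT, MISS, MISS, VC-HIT, L1-HIT, VC-HIT, VC-HIT]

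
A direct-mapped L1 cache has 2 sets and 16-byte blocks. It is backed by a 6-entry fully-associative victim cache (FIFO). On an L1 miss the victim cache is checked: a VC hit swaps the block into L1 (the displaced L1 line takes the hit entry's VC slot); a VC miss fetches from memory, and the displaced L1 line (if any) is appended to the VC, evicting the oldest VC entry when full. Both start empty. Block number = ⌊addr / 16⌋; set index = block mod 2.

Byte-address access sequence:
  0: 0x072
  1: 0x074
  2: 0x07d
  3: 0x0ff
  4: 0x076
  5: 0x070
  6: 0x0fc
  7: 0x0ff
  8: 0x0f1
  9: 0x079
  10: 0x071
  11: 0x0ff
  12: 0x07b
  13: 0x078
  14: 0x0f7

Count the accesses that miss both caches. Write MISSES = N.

MISSES = 2

  [0] addr=0x72 blk=7 s=1: MISS | VC []
  [1] addr=0x74 blk=7 s=1: L1-HIT | VC []
  [2] addr=0x7d blk=7 s=1: L1-HIT | VC []
  [3] addr=0xff blk=15 s=1: MISS | VC [7]
  [4] addr=0x76 blk=7 s=1: VC-HIT | VC [15]
  [5] addr=0x70 blk=7 s=1: L1-HIT | VC [15]
  [6] addr=0xfc blk=15 s=1: VC-HIT | VC [7]
  [7] addr=0xff blk=15 s=1: L1-HIT | VC [7]
  [8] addr=0xf1 blk=15 s=1: L1-HIT | VC [7]
  [9] addr=0x79 blk=7 s=1: VC-HIT | VC [15]
  [10] addr=0x71 blk=7 s=1: L1-HIT | VC [15]
  [11] addr=0xff blk=15 s=1: VC-HIT | VC [7]
  [12] addr=0x7b blk=7 s=1: VC-HIT | VC [15]
  [13] addr=0x78 blk=7 s=1: L1-HIT | VC [15]
  [14] addr=0xf7 blk=15 s=1: VC-HIT | VC [7]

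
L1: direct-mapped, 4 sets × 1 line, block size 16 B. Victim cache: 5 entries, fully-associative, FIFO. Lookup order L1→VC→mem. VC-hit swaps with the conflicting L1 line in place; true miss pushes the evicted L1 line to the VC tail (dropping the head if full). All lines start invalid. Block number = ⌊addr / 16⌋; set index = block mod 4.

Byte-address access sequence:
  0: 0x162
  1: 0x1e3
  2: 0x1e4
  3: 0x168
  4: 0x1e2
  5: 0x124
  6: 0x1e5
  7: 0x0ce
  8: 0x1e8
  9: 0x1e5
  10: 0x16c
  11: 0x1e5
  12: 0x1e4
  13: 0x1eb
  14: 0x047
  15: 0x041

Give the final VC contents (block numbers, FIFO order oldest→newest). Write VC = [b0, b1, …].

  [0] addr=0x162 blk=22 s=2: MISS | VC []
  [1] addr=0x1e3 blk=30 s=2: MISS | VC [22]
  [2] addr=0x1e4 blk=30 s=2: L1-HIT | VC [22]
  [3] addr=0x168 blk=22 s=2: VC-HIT | VC [30]
  [4] addr=0x1e2 blk=30 s=2: VC-HIT | VC [22]
  [5] addr=0x124 blk=18 s=2: MISS | VC [22, 30]
  [6] addr=0x1e5 blk=30 s=2: VC-HIT | VC [22, 18]
  [7] addr=0xce blk=12 s=0: MISS | VC [22, 18]
  [8] addr=0x1e8 blk=30 s=2: L1-HIT | VC [22, 18]
  [9] addr=0x1e5 blk=30 s=2: L1-HIT | VC [22, 18]
  [10] addr=0x16c blk=22 s=2: VC-HIT | VC [30, 18]
  [11] addr=0x1e5 blk=30 s=2: VC-HIT | VC [22, 18]
  [12] addr=0x1e4 blk=30 s=2: L1-HIT | VC [22, 18]
  [13] addr=0x1eb blk=30 s=2: L1-HIT | VC [22, 18]
  [14] addr=0x47 blk=4 s=0: MISS | VC [22, 18, 12]
  [15] addr=0x41 blk=4 s=0: L1-HIT | VC [22, 18, 12]

VC = [22, 18, 12]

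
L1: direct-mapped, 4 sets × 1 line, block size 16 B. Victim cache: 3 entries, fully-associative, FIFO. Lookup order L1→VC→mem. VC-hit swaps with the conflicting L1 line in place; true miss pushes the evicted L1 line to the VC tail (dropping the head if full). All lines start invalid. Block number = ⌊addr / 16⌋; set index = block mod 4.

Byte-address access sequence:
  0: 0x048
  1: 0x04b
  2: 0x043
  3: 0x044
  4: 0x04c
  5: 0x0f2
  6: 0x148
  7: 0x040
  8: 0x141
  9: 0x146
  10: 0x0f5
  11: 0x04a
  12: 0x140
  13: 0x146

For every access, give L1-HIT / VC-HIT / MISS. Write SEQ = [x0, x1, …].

0: 0x48 (blk 4, set 0) → MISS  vc=[]
1: 0x4b (blk 4, set 0) → L1-HIT  vc=[]
2: 0x43 (blk 4, set 0) → L1-HIT  vc=[]
3: 0x44 (blk 4, set 0) → L1-HIT  vc=[]
4: 0x4c (blk 4, set 0) → L1-HIT  vc=[]
5: 0xf2 (blk 15, set 3) → MISS  vc=[]
6: 0x148 (blk 20, set 0) → MISS  vc=[4]
7: 0x40 (blk 4, set 0) → VC-HIT  vc=[20]
8: 0x141 (blk 20, set 0) → VC-HIT  vc=[4]
9: 0x146 (blk 20, set 0) → L1-HIT  vc=[4]
10: 0xf5 (blk 15, set 3) → L1-HIT  vc=[4]
11: 0x4a (blk 4, set 0) → VC-HIT  vc=[20]
12: 0x140 (blk 20, set 0) → VC-HIT  vc=[4]
13: 0x146 (blk 20, set 0) → L1-HIT  vc=[4]

SEQ = [MISS, L1-HIT, L1-HIT, L1-HIT, L1-HIT, MISS, MISS, VC-HIT, VC-HIT, L1-HIT, L1-HIT, VC-HIT, VC-HIT, L1-HIT]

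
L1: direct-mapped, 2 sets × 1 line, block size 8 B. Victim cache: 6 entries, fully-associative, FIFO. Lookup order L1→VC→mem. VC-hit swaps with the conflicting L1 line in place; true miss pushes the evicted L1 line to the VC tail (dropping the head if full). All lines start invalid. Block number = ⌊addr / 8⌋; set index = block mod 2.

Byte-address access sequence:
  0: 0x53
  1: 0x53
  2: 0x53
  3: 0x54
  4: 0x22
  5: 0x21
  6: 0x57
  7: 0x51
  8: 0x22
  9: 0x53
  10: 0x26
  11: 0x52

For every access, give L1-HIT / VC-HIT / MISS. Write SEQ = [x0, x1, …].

SEQ = [MISS, L1-HIT, L1-HIT, L1-HIT, MISS, L1-HIT, VC-HIT, L1-HIT, VC-HIT, VC-HIT, VC-HIT, VC-HIT]

#0 0x53→b10/s0 MISS; vc=[]
#1 0x53→b10/s0 L1-HIT; vc=[]
#2 0x53→b10/s0 L1-HIT; vc=[]
#3 0x54→b10/s0 L1-HIT; vc=[]
#4 0x22→b4/s0 MISS; vc=[10]
#5 0x21→b4/s0 L1-HIT; vc=[10]
#6 0x57→b10/s0 VC-HIT; vc=[4]
#7 0x51→b10/s0 L1-HIT; vc=[4]
#8 0x22→b4/s0 VC-HIT; vc=[10]
#9 0x53→b10/s0 VC-HIT; vc=[4]
#10 0x26→b4/s0 VC-HIT; vc=[10]
#11 0x52→b10/s0 VC-HIT; vc=[4]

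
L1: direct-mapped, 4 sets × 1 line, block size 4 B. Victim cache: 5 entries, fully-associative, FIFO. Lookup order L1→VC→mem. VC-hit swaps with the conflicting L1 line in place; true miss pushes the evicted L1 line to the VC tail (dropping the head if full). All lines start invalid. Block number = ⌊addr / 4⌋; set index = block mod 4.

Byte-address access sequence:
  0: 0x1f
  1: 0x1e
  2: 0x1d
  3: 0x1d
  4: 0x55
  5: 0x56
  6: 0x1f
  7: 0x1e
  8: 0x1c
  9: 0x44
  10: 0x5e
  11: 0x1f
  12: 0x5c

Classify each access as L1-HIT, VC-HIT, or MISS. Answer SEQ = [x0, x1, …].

SEQ = [MISS, L1-HIT, L1-HIT, L1-HIT, MISS, L1-HIT, L1-HIT, L1-HIT, L1-HIT, MISS, MISS, VC-HIT, VC-HIT]

0: 0x1f (blk 7, set 3) → MISS  vc=[]
1: 0x1e (blk 7, set 3) → L1-HIT  vc=[]
2: 0x1d (blk 7, set 3) → L1-HIT  vc=[]
3: 0x1d (blk 7, set 3) → L1-HIT  vc=[]
4: 0x55 (blk 21, set 1) → MISS  vc=[]
5: 0x56 (blk 21, set 1) → L1-HIT  vc=[]
6: 0x1f (blk 7, set 3) → L1-HIT  vc=[]
7: 0x1e (blk 7, set 3) → L1-HIT  vc=[]
8: 0x1c (blk 7, set 3) → L1-HIT  vc=[]
9: 0x44 (blk 17, set 1) → MISS  vc=[21]
10: 0x5e (blk 23, set 3) → MISS  vc=[21, 7]
11: 0x1f (blk 7, set 3) → VC-HIT  vc=[21, 23]
12: 0x5c (blk 23, set 3) → VC-HIT  vc=[21, 7]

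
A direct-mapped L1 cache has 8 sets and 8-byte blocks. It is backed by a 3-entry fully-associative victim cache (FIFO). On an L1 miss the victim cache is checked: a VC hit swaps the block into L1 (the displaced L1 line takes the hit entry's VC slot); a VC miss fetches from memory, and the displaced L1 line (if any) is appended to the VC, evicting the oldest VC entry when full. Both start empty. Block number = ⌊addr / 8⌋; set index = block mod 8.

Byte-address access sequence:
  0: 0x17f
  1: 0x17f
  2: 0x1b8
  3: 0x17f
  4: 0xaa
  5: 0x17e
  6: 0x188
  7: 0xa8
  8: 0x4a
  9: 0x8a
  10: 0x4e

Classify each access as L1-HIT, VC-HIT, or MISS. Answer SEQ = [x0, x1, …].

#0 0x17f→b47/s7 MISS; vc=[]
#1 0x17f→b47/s7 L1-HIT; vc=[]
#2 0x1b8→b55/s7 MISS; vc=[47]
#3 0x17f→b47/s7 VC-HIT; vc=[55]
#4 0xaa→b21/s5 MISS; vc=[55]
#5 0x17e→b47/s7 L1-HIT; vc=[55]
#6 0x188→b49/s1 MISS; vc=[55]
#7 0xa8→b21/s5 L1-HIT; vc=[55]
#8 0x4a→b9/s1 MISS; vc=[55,49]
#9 0x8a→b17/s1 MISS; vc=[55,49,9]
#10 0x4e→b9/s1 VC-HIT; vc=[55,49,17]

SEQ = [MISS, L1-HIT, MISS, VC-HIT, MISS, L1-HIT, MISS, L1-HIT, MISS, MISS, VC-HIT]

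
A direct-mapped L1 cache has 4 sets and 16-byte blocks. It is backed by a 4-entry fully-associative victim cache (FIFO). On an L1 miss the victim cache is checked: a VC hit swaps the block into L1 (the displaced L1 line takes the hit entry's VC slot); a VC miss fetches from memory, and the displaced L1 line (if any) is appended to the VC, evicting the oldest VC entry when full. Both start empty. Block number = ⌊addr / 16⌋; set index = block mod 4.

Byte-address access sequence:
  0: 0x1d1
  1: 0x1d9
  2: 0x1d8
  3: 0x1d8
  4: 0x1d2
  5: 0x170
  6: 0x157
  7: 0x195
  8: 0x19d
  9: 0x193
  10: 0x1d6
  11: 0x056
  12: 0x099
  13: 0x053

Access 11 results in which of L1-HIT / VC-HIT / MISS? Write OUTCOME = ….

#0 0x1d1→b29/s1 MISS; vc=[]
#1 0x1d9→b29/s1 L1-HIT; vc=[]
#2 0x1d8→b29/s1 L1-HIT; vc=[]
#3 0x1d8→b29/s1 L1-HIT; vc=[]
#4 0x1d2→b29/s1 L1-HIT; vc=[]
#5 0x170→b23/s3 MISS; vc=[]
#6 0x157→b21/s1 MISS; vc=[29]
#7 0x195→b25/s1 MISS; vc=[29,21]
#8 0x19d→b25/s1 L1-HIT; vc=[29,21]
#9 0x193→b25/s1 L1-HIT; vc=[29,21]
#10 0x1d6→b29/s1 VC-HIT; vc=[25,21]
#11 0x56→b5/s1 MISS; vc=[25,21,29]
#12 0x99→b9/s1 MISS; vc=[25,21,29,5]
#13 0x53→b5/s1 VC-HIT; vc=[25,21,29,9]

OUTCOME = MISS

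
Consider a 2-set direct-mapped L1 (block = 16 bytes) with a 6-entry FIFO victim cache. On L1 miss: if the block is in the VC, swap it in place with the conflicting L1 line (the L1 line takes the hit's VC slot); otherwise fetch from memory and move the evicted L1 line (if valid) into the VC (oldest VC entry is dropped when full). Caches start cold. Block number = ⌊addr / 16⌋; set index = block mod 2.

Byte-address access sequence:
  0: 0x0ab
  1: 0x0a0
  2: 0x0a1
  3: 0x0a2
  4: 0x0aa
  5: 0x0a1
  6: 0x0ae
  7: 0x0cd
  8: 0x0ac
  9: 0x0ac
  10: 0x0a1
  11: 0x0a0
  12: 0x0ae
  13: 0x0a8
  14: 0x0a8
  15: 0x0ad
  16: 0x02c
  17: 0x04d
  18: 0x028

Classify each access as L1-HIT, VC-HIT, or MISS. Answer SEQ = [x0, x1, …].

  [0] addr=0xab blk=10 s=0: MISS | VC []
  [1] addr=0xa0 blk=10 s=0: L1-HIT | VC []
  [2] addr=0xa1 blk=10 s=0: L1-HIT | VC []
  [3] addr=0xa2 blk=10 s=0: L1-HIT | VC []
  [4] addr=0xaa blk=10 s=0: L1-HIT | VC []
  [5] addr=0xa1 blk=10 s=0: L1-HIT | VC []
  [6] addr=0xae blk=10 s=0: L1-HIT | VC []
  [7] addr=0xcd blk=12 s=0: MISS | VC [10]
  [8] addr=0xac blk=10 s=0: VC-HIT | VC [12]
  [9] addr=0xac blk=10 s=0: L1-HIT | VC [12]
  [10] addr=0xa1 blk=10 s=0: L1-HIT | VC [12]
  [11] addr=0xa0 blk=10 s=0: L1-HIT | VC [12]
  [12] addr=0xae blk=10 s=0: L1-HIT | VC [12]
  [13] addr=0xa8 blk=10 s=0: L1-HIT | VC [12]
  [14] addr=0xa8 blk=10 s=0: L1-HIT | VC [12]
  [15] addr=0xad blk=10 s=0: L1-HIT | VC [12]
  [16] addr=0x2c blk=2 s=0: MISS | VC [12, 10]
  [17] addr=0x4d blk=4 s=0: MISS | VC [12, 10, 2]
  [18] addr=0x28 blk=2 s=0: VC-HIT | VC [12, 10, 4]

SEQ = [MISS, L1-HIT, L1-HIT, L1-HIT, L1-HIT, L1-HIT, L1-HIT, MISS, VC-HIT, L1-HIT, L1-HIT, L1-HIT, L1-HIT, L1-HIT, L1-HIT, L1-HIT, MISS, MISS, VC-HIT]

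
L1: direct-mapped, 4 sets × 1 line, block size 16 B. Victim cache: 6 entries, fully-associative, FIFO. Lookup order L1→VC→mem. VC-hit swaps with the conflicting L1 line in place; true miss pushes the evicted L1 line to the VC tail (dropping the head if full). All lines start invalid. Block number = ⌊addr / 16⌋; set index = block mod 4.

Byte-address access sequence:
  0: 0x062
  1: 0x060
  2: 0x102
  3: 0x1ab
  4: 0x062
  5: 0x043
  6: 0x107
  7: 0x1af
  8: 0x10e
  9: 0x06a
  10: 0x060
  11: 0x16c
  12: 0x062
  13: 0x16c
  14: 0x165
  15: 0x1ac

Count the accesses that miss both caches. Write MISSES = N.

#0 0x62→b6/s2 MISS; vc=[]
#1 0x60→b6/s2 L1-HIT; vc=[]
#2 0x102→b16/s0 MISS; vc=[]
#3 0x1ab→b26/s2 MISS; vc=[6]
#4 0x62→b6/s2 VC-HIT; vc=[26]
#5 0x43→b4/s0 MISS; vc=[26,16]
#6 0x107→b16/s0 VC-HIT; vc=[26,4]
#7 0x1af→b26/s2 VC-HIT; vc=[6,4]
#8 0x10e→b16/s0 L1-HIT; vc=[6,4]
#9 0x6a→b6/s2 VC-HIT; vc=[26,4]
#10 0x60→b6/s2 L1-HIT; vc=[26,4]
#11 0x16c→b22/s2 MISS; vc=[26,4,6]
#12 0x62→b6/s2 VC-HIT; vc=[26,4,22]
#13 0x16c→b22/s2 VC-HIT; vc=[26,4,6]
#14 0x165→b22/s2 L1-HIT; vc=[26,4,6]
#15 0x1ac→b26/s2 VC-HIT; vc=[22,4,6]

MISSES = 5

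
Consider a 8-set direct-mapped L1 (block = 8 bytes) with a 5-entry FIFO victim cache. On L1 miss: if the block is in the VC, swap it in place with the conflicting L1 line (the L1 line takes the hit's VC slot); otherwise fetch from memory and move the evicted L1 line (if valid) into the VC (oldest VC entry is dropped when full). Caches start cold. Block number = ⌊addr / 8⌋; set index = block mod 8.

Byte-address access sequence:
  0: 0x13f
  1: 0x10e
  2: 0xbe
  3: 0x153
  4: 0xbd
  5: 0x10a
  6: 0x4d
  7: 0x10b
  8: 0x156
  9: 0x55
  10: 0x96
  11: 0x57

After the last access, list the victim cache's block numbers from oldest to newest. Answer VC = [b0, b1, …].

VC = [39, 9, 42, 18]

0: 0x13f (blk 39, set 7) → MISS  vc=[]
1: 0x10e (blk 33, set 1) → MISS  vc=[]
2: 0xbe (blk 23, set 7) → MISS  vc=[39]
3: 0x153 (blk 42, set 2) → MISS  vc=[39]
4: 0xbd (blk 23, set 7) → L1-HIT  vc=[39]
5: 0x10a (blk 33, set 1) → L1-HIT  vc=[39]
6: 0x4d (blk 9, set 1) → MISS  vc=[39, 33]
7: 0x10b (blk 33, set 1) → VC-HIT  vc=[39, 9]
8: 0x156 (blk 42, set 2) → L1-HIT  vc=[39, 9]
9: 0x55 (blk 10, set 2) → MISS  vc=[39, 9, 42]
10: 0x96 (blk 18, set 2) → MISS  vc=[39, 9, 42, 10]
11: 0x57 (blk 10, set 2) → VC-HIT  vc=[39, 9, 42, 18]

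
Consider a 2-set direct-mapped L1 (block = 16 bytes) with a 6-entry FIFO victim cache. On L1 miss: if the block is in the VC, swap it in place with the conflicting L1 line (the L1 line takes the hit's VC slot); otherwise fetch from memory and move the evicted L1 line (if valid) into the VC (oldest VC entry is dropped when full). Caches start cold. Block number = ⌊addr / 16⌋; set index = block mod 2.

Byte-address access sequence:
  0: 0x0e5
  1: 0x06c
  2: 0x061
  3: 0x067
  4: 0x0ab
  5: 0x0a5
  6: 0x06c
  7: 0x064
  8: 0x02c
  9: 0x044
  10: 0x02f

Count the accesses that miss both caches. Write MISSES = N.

MISSES = 5

0: 0xe5 (blk 14, set 0) → MISS  vc=[]
1: 0x6c (blk 6, set 0) → MISS  vc=[14]
2: 0x61 (blk 6, set 0) → L1-HIT  vc=[14]
3: 0x67 (blk 6, set 0) → L1-HIT  vc=[14]
4: 0xab (blk 10, set 0) → MISS  vc=[14, 6]
5: 0xa5 (blk 10, set 0) → L1-HIT  vc=[14, 6]
6: 0x6c (blk 6, set 0) → VC-HIT  vc=[14, 10]
7: 0x64 (blk 6, set 0) → L1-HIT  vc=[14, 10]
8: 0x2c (blk 2, set 0) → MISS  vc=[14, 10, 6]
9: 0x44 (blk 4, set 0) → MISS  vc=[14, 10, 6, 2]
10: 0x2f (blk 2, set 0) → VC-HIT  vc=[14, 10, 6, 4]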